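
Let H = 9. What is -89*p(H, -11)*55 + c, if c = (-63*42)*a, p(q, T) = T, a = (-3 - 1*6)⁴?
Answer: -17306561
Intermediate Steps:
a = 6561 (a = (-3 - 6)⁴ = (-9)⁴ = 6561)
c = -17360406 (c = -63*42*6561 = -2646*6561 = -17360406)
-89*p(H, -11)*55 + c = -89*(-11)*55 - 17360406 = 979*55 - 17360406 = 53845 - 17360406 = -17306561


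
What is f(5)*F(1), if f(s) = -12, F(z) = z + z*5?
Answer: -72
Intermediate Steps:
F(z) = 6*z (F(z) = z + 5*z = 6*z)
f(5)*F(1) = -72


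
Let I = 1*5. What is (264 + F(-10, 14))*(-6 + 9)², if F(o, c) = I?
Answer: 2421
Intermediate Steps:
I = 5
F(o, c) = 5
(264 + F(-10, 14))*(-6 + 9)² = (264 + 5)*(-6 + 9)² = 269*3² = 269*9 = 2421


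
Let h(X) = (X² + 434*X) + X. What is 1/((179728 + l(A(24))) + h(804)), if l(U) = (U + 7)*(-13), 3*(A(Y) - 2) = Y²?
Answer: 1/1173271 ≈ 8.5232e-7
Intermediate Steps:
A(Y) = 2 + Y²/3
h(X) = X² + 435*X
l(U) = -91 - 13*U (l(U) = (7 + U)*(-13) = -91 - 13*U)
1/((179728 + l(A(24))) + h(804)) = 1/((179728 + (-91 - 13*(2 + (⅓)*24²))) + 804*(435 + 804)) = 1/((179728 + (-91 - 13*(2 + (⅓)*576))) + 804*1239) = 1/((179728 + (-91 - 13*(2 + 192))) + 996156) = 1/((179728 + (-91 - 13*194)) + 996156) = 1/((179728 + (-91 - 2522)) + 996156) = 1/((179728 - 2613) + 996156) = 1/(177115 + 996156) = 1/1173271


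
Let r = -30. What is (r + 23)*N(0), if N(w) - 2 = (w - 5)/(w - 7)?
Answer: -19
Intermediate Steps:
N(w) = 2 + (-5 + w)/(-7 + w) (N(w) = 2 + (w - 5)/(w - 7) = 2 + (-5 + w)/(-7 + w))
(r + 23)*N(0) = (-30 + 23)*((-19 + 3*0)/(-7 + 0)) = -7*(-19 + 0)/(-7) = -(-1)*(-19) = -7*19/7 = -19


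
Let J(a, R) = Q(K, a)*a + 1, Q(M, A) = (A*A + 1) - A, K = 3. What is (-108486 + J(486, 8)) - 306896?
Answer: 114140165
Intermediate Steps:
Q(M, A) = 1 + A**2 - A (Q(M, A) = (A**2 + 1) - A = (1 + A**2) - A = 1 + A**2 - A)
J(a, R) = 1 + a*(1 + a**2 - a) (J(a, R) = (1 + a**2 - a)*a + 1 = a*(1 + a**2 - a) + 1 = 1 + a*(1 + a**2 - a))
(-108486 + J(486, 8)) - 306896 = (-108486 + (1 + 486*(1 + 486**2 - 1*486))) - 306896 = (-108486 + (1 + 486*(1 + 236196 - 486))) - 306896 = (-108486 + (1 + 486*235711)) - 306896 = (-108486 + (1 + 114555546)) - 306896 = (-108486 + 114555547) - 306896 = 114447061 - 306896 = 114140165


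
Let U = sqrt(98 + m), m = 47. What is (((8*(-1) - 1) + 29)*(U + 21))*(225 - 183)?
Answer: 17640 + 840*sqrt(145) ≈ 27755.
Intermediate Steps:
U = sqrt(145) (U = sqrt(98 + 47) = sqrt(145) ≈ 12.042)
(((8*(-1) - 1) + 29)*(U + 21))*(225 - 183) = (((8*(-1) - 1) + 29)*(sqrt(145) + 21))*(225 - 183) = (((-8 - 1) + 29)*(21 + sqrt(145)))*42 = ((-9 + 29)*(21 + sqrt(145)))*42 = (20*(21 + sqrt(145)))*42 = (420 + 20*sqrt(145))*42 = 17640 + 840*sqrt(145)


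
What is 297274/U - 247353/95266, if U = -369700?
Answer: -14970813623/4402480025 ≈ -3.4005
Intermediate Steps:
297274/U - 247353/95266 = 297274/(-369700) - 247353/95266 = 297274*(-1/369700) - 247353*1/95266 = -148637/184850 - 247353/95266 = -14970813623/4402480025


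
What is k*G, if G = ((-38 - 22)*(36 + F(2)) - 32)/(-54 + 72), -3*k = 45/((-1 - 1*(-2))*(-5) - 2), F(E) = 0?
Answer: -5480/21 ≈ -260.95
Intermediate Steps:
k = 15/7 (k = -15/((-1 - 1*(-2))*(-5) - 2) = -15/((-1 + 2)*(-5) - 2) = -15/(1*(-5) - 2) = -15/(-5 - 2) = -15/(-7) = -15*(-1)/7 = -1/3*(-45/7) = 15/7 ≈ 2.1429)
G = -1096/9 (G = ((-38 - 22)*(36 + 0) - 32)/(-54 + 72) = (-60*36 - 32)/18 = (-2160 - 32)*(1/18) = -2192*1/18 = -1096/9 ≈ -121.78)
k*G = (15/7)*(-1096/9) = -5480/21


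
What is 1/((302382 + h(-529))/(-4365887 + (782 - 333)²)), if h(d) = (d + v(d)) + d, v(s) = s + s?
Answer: -2082143/150133 ≈ -13.869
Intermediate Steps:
v(s) = 2*s
h(d) = 4*d (h(d) = (d + 2*d) + d = 3*d + d = 4*d)
1/((302382 + h(-529))/(-4365887 + (782 - 333)²)) = 1/((302382 + 4*(-529))/(-4365887 + (782 - 333)²)) = 1/((302382 - 2116)/(-4365887 + 449²)) = 1/(300266/(-4365887 + 201601)) = 1/(300266/(-4164286)) = 1/(300266*(-1/4164286)) = 1/(-150133/2082143) = -2082143/150133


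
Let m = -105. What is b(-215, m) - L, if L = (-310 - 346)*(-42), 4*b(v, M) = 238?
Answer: -54985/2 ≈ -27493.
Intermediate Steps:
b(v, M) = 119/2 (b(v, M) = (¼)*238 = 119/2)
L = 27552 (L = -656*(-42) = 27552)
b(-215, m) - L = 119/2 - 1*27552 = 119/2 - 27552 = -54985/2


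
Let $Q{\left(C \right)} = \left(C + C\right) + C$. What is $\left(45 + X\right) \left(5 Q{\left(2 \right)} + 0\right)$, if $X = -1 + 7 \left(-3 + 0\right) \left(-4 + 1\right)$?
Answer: $3210$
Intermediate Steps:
$Q{\left(C \right)} = 3 C$ ($Q{\left(C \right)} = 2 C + C = 3 C$)
$X = 62$ ($X = -1 + 7 \left(\left(-3\right) \left(-3\right)\right) = -1 + 7 \cdot 9 = -1 + 63 = 62$)
$\left(45 + X\right) \left(5 Q{\left(2 \right)} + 0\right) = \left(45 + 62\right) \left(5 \cdot 3 \cdot 2 + 0\right) = 107 \left(5 \cdot 6 + 0\right) = 107 \left(30 + 0\right) = 107 \cdot 30 = 3210$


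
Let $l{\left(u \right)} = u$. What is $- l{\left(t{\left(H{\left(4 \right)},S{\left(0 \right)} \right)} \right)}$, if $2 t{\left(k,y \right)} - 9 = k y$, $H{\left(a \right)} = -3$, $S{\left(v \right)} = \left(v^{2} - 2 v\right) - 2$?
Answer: $- \frac{15}{2} \approx -7.5$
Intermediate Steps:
$S{\left(v \right)} = -2 + v^{2} - 2 v$
$t{\left(k,y \right)} = \frac{9}{2} + \frac{k y}{2}$
$- l{\left(t{\left(H{\left(4 \right)},S{\left(0 \right)} \right)} \right)} = - (\frac{9}{2} + \frac{1}{2} \left(-3\right) \left(-2 + 0^{2} - 0\right)) = - (\frac{9}{2} + \frac{1}{2} \left(-3\right) \left(-2 + 0 + 0\right)) = - (\frac{9}{2} + \frac{1}{2} \left(-3\right) \left(-2\right)) = - (\frac{9}{2} + 3) = \left(-1\right) \frac{15}{2} = - \frac{15}{2}$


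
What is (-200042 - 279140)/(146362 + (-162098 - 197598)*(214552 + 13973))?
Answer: 239591/41099691019 ≈ 5.8295e-6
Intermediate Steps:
(-200042 - 279140)/(146362 + (-162098 - 197598)*(214552 + 13973)) = -479182/(146362 - 359696*228525) = -479182/(146362 - 82199528400) = -479182/(-82199382038) = -479182*(-1/82199382038) = 239591/41099691019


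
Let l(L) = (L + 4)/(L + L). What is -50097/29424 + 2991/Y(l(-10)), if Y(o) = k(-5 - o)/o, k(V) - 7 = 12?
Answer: 42417187/931760 ≈ 45.524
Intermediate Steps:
k(V) = 19 (k(V) = 7 + 12 = 19)
l(L) = (4 + L)/(2*L) (l(L) = (4 + L)/((2*L)) = (4 + L)*(1/(2*L)) = (4 + L)/(2*L))
Y(o) = 19/o
-50097/29424 + 2991/Y(l(-10)) = -50097/29424 + 2991/((19/(((1/2)*(4 - 10)/(-10))))) = -50097*1/29424 + 2991/((19/(((1/2)*(-1/10)*(-6))))) = -16699/9808 + 2991/((19/(3/10))) = -16699/9808 + 2991/((19*(10/3))) = -16699/9808 + 2991/(190/3) = -16699/9808 + 2991*(3/190) = -16699/9808 + 8973/190 = 42417187/931760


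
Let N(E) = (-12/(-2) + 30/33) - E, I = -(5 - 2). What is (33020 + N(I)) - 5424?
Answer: 303665/11 ≈ 27606.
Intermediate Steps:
I = -3 (I = -1*3 = -3)
N(E) = 76/11 - E (N(E) = (-12*(-½) + 30*(1/33)) - E = (6 + 10/11) - E = 76/11 - E)
(33020 + N(I)) - 5424 = (33020 + (76/11 - 1*(-3))) - 5424 = (33020 + (76/11 + 3)) - 5424 = (33020 + 109/11) - 5424 = 363329/11 - 5424 = 303665/11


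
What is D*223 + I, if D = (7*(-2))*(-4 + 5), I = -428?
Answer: -3550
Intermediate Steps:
D = -14 (D = -14*1 = -14)
D*223 + I = -14*223 - 428 = -3122 - 428 = -3550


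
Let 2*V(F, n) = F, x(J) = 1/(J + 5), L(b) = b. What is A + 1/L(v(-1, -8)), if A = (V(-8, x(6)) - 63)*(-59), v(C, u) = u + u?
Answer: 63247/16 ≈ 3952.9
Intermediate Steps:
v(C, u) = 2*u
x(J) = 1/(5 + J)
V(F, n) = F/2
A = 3953 (A = ((1/2)*(-8) - 63)*(-59) = (-4 - 63)*(-59) = -67*(-59) = 3953)
A + 1/L(v(-1, -8)) = 3953 + 1/(2*(-8)) = 3953 + 1/(-16) = 3953 - 1/16 = 63247/16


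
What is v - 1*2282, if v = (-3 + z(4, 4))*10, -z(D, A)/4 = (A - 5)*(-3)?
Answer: -2432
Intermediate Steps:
z(D, A) = -60 + 12*A (z(D, A) = -4*(A - 5)*(-3) = -4*(-5 + A)*(-3) = -4*(15 - 3*A) = -60 + 12*A)
v = -150 (v = (-3 + (-60 + 12*4))*10 = (-3 + (-60 + 48))*10 = (-3 - 12)*10 = -15*10 = -150)
v - 1*2282 = -150 - 1*2282 = -150 - 2282 = -2432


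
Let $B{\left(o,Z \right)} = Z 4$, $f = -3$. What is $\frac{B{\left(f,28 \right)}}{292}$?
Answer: $\frac{28}{73} \approx 0.38356$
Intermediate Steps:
$B{\left(o,Z \right)} = 4 Z$
$\frac{B{\left(f,28 \right)}}{292} = \frac{4 \cdot 28}{292} = 112 \cdot \frac{1}{292} = \frac{28}{73}$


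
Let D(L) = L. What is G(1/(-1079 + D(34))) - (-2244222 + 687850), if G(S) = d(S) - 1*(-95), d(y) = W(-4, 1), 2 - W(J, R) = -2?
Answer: 1556471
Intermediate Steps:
W(J, R) = 4 (W(J, R) = 2 - 1*(-2) = 2 + 2 = 4)
d(y) = 4
G(S) = 99 (G(S) = 4 - 1*(-95) = 4 + 95 = 99)
G(1/(-1079 + D(34))) - (-2244222 + 687850) = 99 - (-2244222 + 687850) = 99 - 1*(-1556372) = 99 + 1556372 = 1556471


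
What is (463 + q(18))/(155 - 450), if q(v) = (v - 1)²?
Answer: -752/295 ≈ -2.5492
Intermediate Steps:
q(v) = (-1 + v)²
(463 + q(18))/(155 - 450) = (463 + (-1 + 18)²)/(155 - 450) = (463 + 17²)/(-295) = (463 + 289)*(-1/295) = 752*(-1/295) = -752/295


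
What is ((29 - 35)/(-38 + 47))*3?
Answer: -2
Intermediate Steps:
((29 - 35)/(-38 + 47))*3 = -6/9*3 = -6*1/9*3 = -2/3*3 = -2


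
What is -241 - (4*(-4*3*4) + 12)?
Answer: -61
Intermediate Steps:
-241 - (4*(-4*3*4) + 12) = -241 - (4*(-12*4) + 12) = -241 - (4*(-48) + 12) = -241 - (-192 + 12) = -241 - 1*(-180) = -241 + 180 = -61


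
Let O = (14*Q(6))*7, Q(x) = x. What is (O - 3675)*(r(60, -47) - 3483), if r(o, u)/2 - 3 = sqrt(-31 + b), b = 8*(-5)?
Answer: 10733499 - 6174*I*sqrt(71) ≈ 1.0734e+7 - 52023.0*I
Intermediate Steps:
b = -40
r(o, u) = 6 + 2*I*sqrt(71) (r(o, u) = 6 + 2*sqrt(-31 - 40) = 6 + 2*sqrt(-71) = 6 + 2*(I*sqrt(71)) = 6 + 2*I*sqrt(71))
O = 588 (O = (14*6)*7 = 84*7 = 588)
(O - 3675)*(r(60, -47) - 3483) = (588 - 3675)*((6 + 2*I*sqrt(71)) - 3483) = -3087*(-3477 + 2*I*sqrt(71)) = 10733499 - 6174*I*sqrt(71)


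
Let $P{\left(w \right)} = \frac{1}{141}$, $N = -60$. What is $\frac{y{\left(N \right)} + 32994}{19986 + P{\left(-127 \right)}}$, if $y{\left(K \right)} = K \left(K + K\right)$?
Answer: $\frac{5667354}{2818027} \approx 2.0111$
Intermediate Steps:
$P{\left(w \right)} = \frac{1}{141}$
$y{\left(K \right)} = 2 K^{2}$ ($y{\left(K \right)} = K 2 K = 2 K^{2}$)
$\frac{y{\left(N \right)} + 32994}{19986 + P{\left(-127 \right)}} = \frac{2 \left(-60\right)^{2} + 32994}{19986 + \frac{1}{141}} = \frac{2 \cdot 3600 + 32994}{\frac{2818027}{141}} = \left(7200 + 32994\right) \frac{141}{2818027} = 40194 \cdot \frac{141}{2818027} = \frac{5667354}{2818027}$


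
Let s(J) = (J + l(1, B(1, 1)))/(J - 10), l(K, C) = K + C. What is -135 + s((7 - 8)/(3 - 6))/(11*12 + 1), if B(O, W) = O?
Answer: -74386/551 ≈ -135.00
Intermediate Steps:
l(K, C) = C + K
s(J) = (2 + J)/(-10 + J) (s(J) = (J + (1 + 1))/(J - 10) = (J + 2)/(-10 + J) = (2 + J)/(-10 + J))
-135 + s((7 - 8)/(3 - 6))/(11*12 + 1) = -135 + ((2 + (7 - 8)/(3 - 6))/(-10 + (7 - 8)/(3 - 6)))/(11*12 + 1) = -135 + ((2 - 1/(-3))/(-10 - 1/(-3)))/(132 + 1) = -135 + ((2 - 1*(-⅓))/(-10 - 1*(-⅓)))/133 = -135 + ((2 + ⅓)/(-10 + ⅓))*(1/133) = -135 + ((7/3)/(-29/3))*(1/133) = -135 - 3/29*7/3*(1/133) = -135 - 7/29*1/133 = -135 - 1/551 = -74386/551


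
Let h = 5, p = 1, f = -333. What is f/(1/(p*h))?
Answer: -1665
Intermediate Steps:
f/(1/(p*h)) = -333*1*5 = -333/(1/5) = -333/⅕ = -333*5 = -1665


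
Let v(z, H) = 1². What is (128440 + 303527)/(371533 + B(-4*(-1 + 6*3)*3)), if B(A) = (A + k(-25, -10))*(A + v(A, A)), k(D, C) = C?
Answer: 143989/138325 ≈ 1.0409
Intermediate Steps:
v(z, H) = 1
B(A) = (1 + A)*(-10 + A) (B(A) = (A - 10)*(A + 1) = (-10 + A)*(1 + A) = (1 + A)*(-10 + A))
(128440 + 303527)/(371533 + B(-4*(-1 + 6*3)*3)) = (128440 + 303527)/(371533 + (-10 + (-4*(-1 + 6*3)*3)² - 9*(-4*(-1 + 6*3))*3)) = 431967/(371533 + (-10 + (-4*(-1 + 18)*3)² - 9*(-4*(-1 + 18))*3)) = 431967/(371533 + (-10 + (-4*17*3)² - 9*(-4*17)*3)) = 431967/(371533 + (-10 + (-68*3)² - (-612)*3)) = 431967/(371533 + (-10 + (-204)² - 9*(-204))) = 431967/(371533 + (-10 + 41616 + 1836)) = 431967/(371533 + 43442) = 431967/414975 = 431967*(1/414975) = 143989/138325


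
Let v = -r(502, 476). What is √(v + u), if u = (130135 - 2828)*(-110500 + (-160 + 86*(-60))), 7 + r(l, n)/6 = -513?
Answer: 2*I*√3686173405 ≈ 1.2143e+5*I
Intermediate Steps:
r(l, n) = -3120 (r(l, n) = -42 + 6*(-513) = -42 - 3078 = -3120)
u = -14744696740 (u = 127307*(-110500 + (-160 - 5160)) = 127307*(-110500 - 5320) = 127307*(-115820) = -14744696740)
v = 3120 (v = -1*(-3120) = 3120)
√(v + u) = √(3120 - 14744696740) = √(-14744693620) = 2*I*√3686173405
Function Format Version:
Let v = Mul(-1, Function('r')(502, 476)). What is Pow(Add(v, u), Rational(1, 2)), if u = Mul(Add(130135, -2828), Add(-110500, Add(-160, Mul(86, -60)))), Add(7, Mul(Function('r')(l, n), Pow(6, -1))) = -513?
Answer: Mul(2, I, Pow(3686173405, Rational(1, 2))) ≈ Mul(1.2143e+5, I)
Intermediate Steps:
Function('r')(l, n) = -3120 (Function('r')(l, n) = Add(-42, Mul(6, -513)) = Add(-42, -3078) = -3120)
u = -14744696740 (u = Mul(127307, Add(-110500, Add(-160, -5160))) = Mul(127307, Add(-110500, -5320)) = Mul(127307, -115820) = -14744696740)
v = 3120 (v = Mul(-1, -3120) = 3120)
Pow(Add(v, u), Rational(1, 2)) = Pow(Add(3120, -14744696740), Rational(1, 2)) = Pow(-14744693620, Rational(1, 2)) = Mul(2, I, Pow(3686173405, Rational(1, 2)))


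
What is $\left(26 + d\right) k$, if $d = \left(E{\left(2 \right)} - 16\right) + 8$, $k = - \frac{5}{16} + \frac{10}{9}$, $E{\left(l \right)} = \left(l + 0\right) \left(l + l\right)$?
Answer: $\frac{1495}{72} \approx 20.764$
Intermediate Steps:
$E{\left(l \right)} = 2 l^{2}$ ($E{\left(l \right)} = l 2 l = 2 l^{2}$)
$k = \frac{115}{144}$ ($k = \left(-5\right) \frac{1}{16} + 10 \cdot \frac{1}{9} = - \frac{5}{16} + \frac{10}{9} = \frac{115}{144} \approx 0.79861$)
$d = 0$ ($d = \left(2 \cdot 2^{2} - 16\right) + 8 = \left(2 \cdot 4 - 16\right) + 8 = \left(8 - 16\right) + 8 = -8 + 8 = 0$)
$\left(26 + d\right) k = \left(26 + 0\right) \frac{115}{144} = 26 \cdot \frac{115}{144} = \frac{1495}{72}$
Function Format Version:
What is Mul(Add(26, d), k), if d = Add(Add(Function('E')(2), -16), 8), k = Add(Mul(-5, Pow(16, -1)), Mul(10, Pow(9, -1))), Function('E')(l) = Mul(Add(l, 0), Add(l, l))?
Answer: Rational(1495, 72) ≈ 20.764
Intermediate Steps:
Function('E')(l) = Mul(2, Pow(l, 2)) (Function('E')(l) = Mul(l, Mul(2, l)) = Mul(2, Pow(l, 2)))
k = Rational(115, 144) (k = Add(Mul(-5, Rational(1, 16)), Mul(10, Rational(1, 9))) = Add(Rational(-5, 16), Rational(10, 9)) = Rational(115, 144) ≈ 0.79861)
d = 0 (d = Add(Add(Mul(2, Pow(2, 2)), -16), 8) = Add(Add(Mul(2, 4), -16), 8) = Add(Add(8, -16), 8) = Add(-8, 8) = 0)
Mul(Add(26, d), k) = Mul(Add(26, 0), Rational(115, 144)) = Mul(26, Rational(115, 144)) = Rational(1495, 72)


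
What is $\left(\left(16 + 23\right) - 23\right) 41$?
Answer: $656$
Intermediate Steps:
$\left(\left(16 + 23\right) - 23\right) 41 = \left(39 - 23\right) 41 = 16 \cdot 41 = 656$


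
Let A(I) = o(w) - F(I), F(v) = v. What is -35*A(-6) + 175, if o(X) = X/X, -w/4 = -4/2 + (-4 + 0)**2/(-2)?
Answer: -70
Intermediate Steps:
w = 40 (w = -4*(-4/2 + (-4 + 0)**2/(-2)) = -4*(-4*1/2 + (-4)**2*(-1/2)) = -4*(-2 + 16*(-1/2)) = -4*(-2 - 8) = -4*(-10) = 40)
o(X) = 1
A(I) = 1 - I
-35*A(-6) + 175 = -35*(1 - 1*(-6)) + 175 = -35*(1 + 6) + 175 = -35*7 + 175 = -245 + 175 = -70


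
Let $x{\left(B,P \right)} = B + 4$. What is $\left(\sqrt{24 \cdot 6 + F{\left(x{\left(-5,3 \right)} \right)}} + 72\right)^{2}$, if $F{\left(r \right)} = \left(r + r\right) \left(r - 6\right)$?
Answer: $\left(72 + \sqrt{158}\right)^{2} \approx 7152.1$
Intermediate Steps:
$x{\left(B,P \right)} = 4 + B$
$F{\left(r \right)} = 2 r \left(-6 + r\right)$
$\left(\sqrt{24 \cdot 6 + F{\left(x{\left(-5,3 \right)} \right)}} + 72\right)^{2} = \left(\sqrt{24 \cdot 6 + 2 \left(4 - 5\right) \left(-6 + \left(4 - 5\right)\right)} + 72\right)^{2} = \left(\sqrt{144 + 2 \left(-1\right) \left(-6 - 1\right)} + 72\right)^{2} = \left(\sqrt{144 + 2 \left(-1\right) \left(-7\right)} + 72\right)^{2} = \left(\sqrt{144 + 14} + 72\right)^{2} = \left(\sqrt{158} + 72\right)^{2} = \left(72 + \sqrt{158}\right)^{2}$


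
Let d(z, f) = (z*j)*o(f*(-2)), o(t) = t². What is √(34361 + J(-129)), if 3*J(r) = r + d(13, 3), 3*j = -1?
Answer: √34266 ≈ 185.11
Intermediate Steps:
j = -⅓ (j = (⅓)*(-1) = -⅓ ≈ -0.33333)
d(z, f) = -4*z*f²/3 (d(z, f) = (z*(-⅓))*(f*(-2))² = (-z/3)*(-2*f)² = (-z/3)*(4*f²) = -4*z*f²/3)
J(r) = -52 + r/3 (J(r) = (r - 4/3*13*3²)/3 = (r - 4/3*13*9)/3 = (r - 156)/3 = (-156 + r)/3 = -52 + r/3)
√(34361 + J(-129)) = √(34361 + (-52 + (⅓)*(-129))) = √(34361 + (-52 - 43)) = √(34361 - 95) = √34266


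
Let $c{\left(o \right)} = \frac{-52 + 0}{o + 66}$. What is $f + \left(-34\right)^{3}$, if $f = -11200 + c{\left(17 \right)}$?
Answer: $- \frac{4191884}{83} \approx -50505.0$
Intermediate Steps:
$c{\left(o \right)} = - \frac{52}{66 + o}$
$f = - \frac{929652}{83}$ ($f = -11200 - \frac{52}{66 + 17} = -11200 - \frac{52}{83} = - \frac{929652}{83} \approx -11201.0$)
$f + \left(-34\right)^{3} = - \frac{929652}{83} + \left(-34\right)^{3} = - \frac{929652}{83} - 39304 = - \frac{4191884}{83}$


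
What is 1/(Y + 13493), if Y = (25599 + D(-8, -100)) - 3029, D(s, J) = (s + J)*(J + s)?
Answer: 1/47727 ≈ 2.0952e-5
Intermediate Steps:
D(s, J) = (J + s)**2 (D(s, J) = (J + s)*(J + s) = (J + s)**2)
Y = 34234 (Y = (25599 + (-100 - 8)**2) - 3029 = (25599 + (-108)**2) - 3029 = (25599 + 11664) - 3029 = 37263 - 3029 = 34234)
1/(Y + 13493) = 1/(34234 + 13493) = 1/47727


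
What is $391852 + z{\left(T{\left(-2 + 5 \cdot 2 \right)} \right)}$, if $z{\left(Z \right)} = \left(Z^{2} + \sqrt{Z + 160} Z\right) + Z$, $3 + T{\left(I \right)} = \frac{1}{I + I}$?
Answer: $\frac{100315569}{256} - \frac{47 \sqrt{2513}}{64} \approx 3.9182 \cdot 10^{5}$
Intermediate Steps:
$T{\left(I \right)} = -3 + \frac{1}{2 I}$ ($T{\left(I \right)} = -3 + \frac{1}{I + I} = -3 + \frac{1}{2 I}$)
$z{\left(Z \right)} = Z + Z^{2} + Z \sqrt{160 + Z}$ ($z{\left(Z \right)} = \left(Z^{2} + \sqrt{160 + Z} Z\right) + Z = \left(Z^{2} + Z \sqrt{160 + Z}\right) + Z = Z + Z^{2} + Z \sqrt{160 + Z}$)
$391852 + z{\left(T{\left(-2 + 5 \cdot 2 \right)} \right)} = 391852 + \left(-3 + \frac{1}{2 \left(-2 + 5 \cdot 2\right)}\right) \left(1 - \left(3 - \frac{1}{2 \left(-2 + 5 \cdot 2\right)}\right) + \sqrt{160 - \left(3 - \frac{1}{2 \left(-2 + 5 \cdot 2\right)}\right)}\right) = 391852 + \left(-3 + \frac{1}{2 \left(-2 + 10\right)}\right) \left(1 - \left(3 - \frac{1}{2 \left(-2 + 10\right)}\right) + \sqrt{160 - \left(3 - \frac{1}{2 \left(-2 + 10\right)}\right)}\right) = 391852 + \left(-3 + \frac{1}{2 \cdot 8}\right) \left(1 - \left(3 - \frac{1}{2 \cdot 8}\right) + \sqrt{160 - \left(3 - \frac{1}{2 \cdot 8}\right)}\right) = 391852 + \left(-3 + \frac{1}{2} \cdot \frac{1}{8}\right) \left(1 + \left(-3 + \frac{1}{2} \cdot \frac{1}{8}\right) + \sqrt{160 + \left(-3 + \frac{1}{2} \cdot \frac{1}{8}\right)}\right) = 391852 + \left(-3 + \frac{1}{16}\right) \left(1 + \left(-3 + \frac{1}{16}\right) + \sqrt{160 + \left(-3 + \frac{1}{16}\right)}\right) = 391852 - \frac{47 \left(1 - \frac{47}{16} + \sqrt{160 - \frac{47}{16}}\right)}{16} = 391852 - \frac{47 \left(1 - \frac{47}{16} + \sqrt{\frac{2513}{16}}\right)}{16} = 391852 - \frac{47 \left(1 - \frac{47}{16} + \frac{\sqrt{2513}}{4}\right)}{16} = 391852 - \frac{47 \left(- \frac{31}{16} + \frac{\sqrt{2513}}{4}\right)}{16} = 391852 + \left(\frac{1457}{256} - \frac{47 \sqrt{2513}}{64}\right) = \frac{100315569}{256} - \frac{47 \sqrt{2513}}{64}$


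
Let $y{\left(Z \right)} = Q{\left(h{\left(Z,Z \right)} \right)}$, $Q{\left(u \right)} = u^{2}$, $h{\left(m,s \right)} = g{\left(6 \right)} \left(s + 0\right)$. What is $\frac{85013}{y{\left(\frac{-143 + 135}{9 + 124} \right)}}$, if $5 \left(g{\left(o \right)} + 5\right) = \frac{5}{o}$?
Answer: $\frac{13534154613}{13456} \approx 1.0058 \cdot 10^{6}$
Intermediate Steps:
$g{\left(o \right)} = -5 + \frac{1}{o}$ ($g{\left(o \right)} = -5 + \frac{5 \frac{1}{o}}{5} = -5 + \frac{1}{o}$)
$h{\left(m,s \right)} = - \frac{29 s}{6}$ ($h{\left(m,s \right)} = \left(-5 + \frac{1}{6}\right) \left(s + 0\right) = \left(-5 + \frac{1}{6}\right) s = - \frac{29 s}{6}$)
$y{\left(Z \right)} = \frac{841 Z^{2}}{36}$ ($y{\left(Z \right)} = \left(- \frac{29 Z}{6}\right)^{2} = \frac{841 Z^{2}}{36}$)
$\frac{85013}{y{\left(\frac{-143 + 135}{9 + 124} \right)}} = \frac{85013}{\frac{841}{36} \left(\frac{-143 + 135}{9 + 124}\right)^{2}} = \frac{85013}{\frac{841}{36} \left(- \frac{8}{133}\right)^{2}} = \frac{85013}{\frac{841}{36} \cdot \frac{64}{17689}} = \frac{85013}{\frac{13456}{159201}} = 85013 \cdot \frac{159201}{13456} = \frac{13534154613}{13456}$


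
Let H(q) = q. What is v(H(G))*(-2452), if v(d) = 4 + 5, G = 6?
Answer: -22068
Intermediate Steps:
v(d) = 9
v(H(G))*(-2452) = 9*(-2452) = -22068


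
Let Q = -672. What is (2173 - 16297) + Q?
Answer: -14796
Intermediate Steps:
(2173 - 16297) + Q = (2173 - 16297) - 672 = -14124 - 672 = -14796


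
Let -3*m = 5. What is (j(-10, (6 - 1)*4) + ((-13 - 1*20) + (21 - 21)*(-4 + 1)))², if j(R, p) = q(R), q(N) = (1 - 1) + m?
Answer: 10816/9 ≈ 1201.8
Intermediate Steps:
m = -5/3 (m = -⅓*5 = -5/3 ≈ -1.6667)
q(N) = -5/3 (q(N) = (1 - 1) - 5/3 = 0 - 5/3 = -5/3)
j(R, p) = -5/3
(j(-10, (6 - 1)*4) + ((-13 - 1*20) + (21 - 21)*(-4 + 1)))² = (-5/3 + ((-13 - 1*20) + (21 - 21)*(-4 + 1)))² = (-5/3 + ((-13 - 20) + 0*(-3)))² = (-5/3 + (-33 + 0))² = (-5/3 - 33)² = (-104/3)² = 10816/9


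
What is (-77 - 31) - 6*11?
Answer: -174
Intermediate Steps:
(-77 - 31) - 6*11 = -108 - 66 = -174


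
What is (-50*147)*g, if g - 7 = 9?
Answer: -117600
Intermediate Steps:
g = 16 (g = 7 + 9 = 16)
(-50*147)*g = -50*147*16 = -7350*16 = -117600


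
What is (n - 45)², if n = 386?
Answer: 116281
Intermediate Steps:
(n - 45)² = (386 - 45)² = 341² = 116281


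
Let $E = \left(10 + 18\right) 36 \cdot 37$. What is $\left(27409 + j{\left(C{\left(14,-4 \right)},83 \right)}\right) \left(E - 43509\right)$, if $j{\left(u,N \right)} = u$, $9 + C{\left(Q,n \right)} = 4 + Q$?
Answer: $-170348034$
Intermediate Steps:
$C{\left(Q,n \right)} = -5 + Q$ ($C{\left(Q,n \right)} = -9 + \left(4 + Q\right) = -5 + Q$)
$E = 37296$ ($E = 28 \cdot 36 \cdot 37 = 1008 \cdot 37 = 37296$)
$\left(27409 + j{\left(C{\left(14,-4 \right)},83 \right)}\right) \left(E - 43509\right) = \left(27409 + \left(-5 + 14\right)\right) \left(37296 - 43509\right) = \left(27409 + 9\right) \left(-6213\right) = 27418 \left(-6213\right) = -170348034$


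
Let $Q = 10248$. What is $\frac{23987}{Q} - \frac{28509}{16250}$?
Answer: $\frac{3754943}{6405000} \approx 0.58625$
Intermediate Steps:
$\frac{23987}{Q} - \frac{28509}{16250} = \frac{23987}{10248} - \frac{28509}{16250} = 23987 \cdot \frac{1}{10248} - \frac{2193}{1250} = \frac{23987}{10248} - \frac{2193}{1250} = \frac{3754943}{6405000}$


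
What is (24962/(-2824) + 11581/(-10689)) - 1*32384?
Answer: -488917199093/15092868 ≈ -32394.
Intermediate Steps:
(24962/(-2824) + 11581/(-10689)) - 1*32384 = (24962*(-1/2824) + 11581*(-1/10689)) - 32384 = (-12481/1412 - 11581/10689) - 32384 = -149761781/15092868 - 32384 = -488917199093/15092868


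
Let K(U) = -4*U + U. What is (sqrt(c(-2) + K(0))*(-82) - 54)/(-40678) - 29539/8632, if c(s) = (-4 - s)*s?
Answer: -599852833/175566248 ≈ -3.4167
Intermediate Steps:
K(U) = -3*U
c(s) = s*(-4 - s)
(sqrt(c(-2) + K(0))*(-82) - 54)/(-40678) - 29539/8632 = (sqrt(-1*(-2)*(4 - 2) - 3*0)*(-82) - 54)/(-40678) - 29539/8632 = (sqrt(-1*(-2)*2 + 0)*(-82) - 54)*(-1/40678) - 29539*1/8632 = (sqrt(4 + 0)*(-82) - 54)*(-1/40678) - 29539/8632 = (sqrt(4)*(-82) - 54)*(-1/40678) - 29539/8632 = (2*(-82) - 54)*(-1/40678) - 29539/8632 = (-164 - 54)*(-1/40678) - 29539/8632 = -218*(-1/40678) - 29539/8632 = 109/20339 - 29539/8632 = -599852833/175566248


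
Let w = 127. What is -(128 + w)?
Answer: -255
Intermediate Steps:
-(128 + w) = -(128 + 127) = -1*255 = -255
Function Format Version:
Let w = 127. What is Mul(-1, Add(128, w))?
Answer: -255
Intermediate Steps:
Mul(-1, Add(128, w)) = Mul(-1, Add(128, 127)) = Mul(-1, 255) = -255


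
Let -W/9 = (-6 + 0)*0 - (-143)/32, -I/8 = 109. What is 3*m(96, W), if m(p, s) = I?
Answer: -2616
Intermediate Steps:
I = -872 (I = -8*109 = -872)
W = -1287/32 (W = -9*((-6 + 0)*0 - (-143)/32) = -9*(-6*0 - (-143)/32) = -9*(0 - 1*(-143/32)) = -9*(0 + 143/32) = -9*143/32 = -1287/32 ≈ -40.219)
m(p, s) = -872
3*m(96, W) = 3*(-872) = -2616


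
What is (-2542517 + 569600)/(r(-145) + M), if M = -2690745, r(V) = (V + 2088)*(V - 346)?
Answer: 1972917/3644758 ≈ 0.54130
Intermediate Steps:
r(V) = (-346 + V)*(2088 + V) (r(V) = (2088 + V)*(-346 + V) = (-346 + V)*(2088 + V))
(-2542517 + 569600)/(r(-145) + M) = (-2542517 + 569600)/((-722448 + (-145)² + 1742*(-145)) - 2690745) = -1972917/((-722448 + 21025 - 252590) - 2690745) = -1972917/(-954013 - 2690745) = -1972917/(-3644758) = -1972917*(-1/3644758) = 1972917/3644758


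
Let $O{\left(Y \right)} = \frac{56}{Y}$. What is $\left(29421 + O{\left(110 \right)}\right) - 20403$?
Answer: $\frac{496018}{55} \approx 9018.5$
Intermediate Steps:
$\left(29421 + O{\left(110 \right)}\right) - 20403 = \left(29421 + \frac{56}{110}\right) - 20403 = \left(29421 + 56 \cdot \frac{1}{110}\right) - 20403 = \left(29421 + \frac{28}{55}\right) - 20403 = \frac{1618183}{55} - 20403 = \frac{496018}{55}$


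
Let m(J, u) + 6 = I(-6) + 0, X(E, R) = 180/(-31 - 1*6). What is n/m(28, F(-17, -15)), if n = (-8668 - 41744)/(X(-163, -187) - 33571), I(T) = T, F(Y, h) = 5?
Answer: -155437/1242307 ≈ -0.12512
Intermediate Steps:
X(E, R) = -180/37 (X(E, R) = 180/(-31 - 6) = 180/(-37) = 180*(-1/37) = -180/37)
m(J, u) = -12 (m(J, u) = -6 + (-6 + 0) = -6 - 6 = -12)
n = 1865244/1242307 (n = (-8668 - 41744)/(-180/37 - 33571) = -50412/(-1242307/37) = -50412*(-37/1242307) = 1865244/1242307 ≈ 1.5014)
n/m(28, F(-17, -15)) = (1865244/1242307)/(-12) = (1865244/1242307)*(-1/12) = -155437/1242307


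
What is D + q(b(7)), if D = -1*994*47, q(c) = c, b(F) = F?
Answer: -46711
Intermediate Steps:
D = -46718 (D = -994*47 = -46718)
D + q(b(7)) = -46718 + 7 = -46711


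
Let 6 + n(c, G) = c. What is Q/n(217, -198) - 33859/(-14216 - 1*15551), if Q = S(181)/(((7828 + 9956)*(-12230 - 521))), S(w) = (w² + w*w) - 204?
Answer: 810027496378655/712133182403604 ≈ 1.1375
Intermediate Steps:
S(w) = -204 + 2*w² (S(w) = (w² + w²) - 204 = 2*w² - 204 = -204 + 2*w²)
n(c, G) = -6 + c
Q = -32659/113381892 (Q = (-204 + 2*181²)/(((7828 + 9956)*(-12230 - 521))) = (-204 + 2*32761)/((17784*(-12751))) = (-204 + 65522)/(-226763784) = 65318*(-1/226763784) = -32659/113381892 ≈ -0.00028804)
Q/n(217, -198) - 33859/(-14216 - 1*15551) = -32659/(113381892*(-6 + 217)) - 33859/(-14216 - 1*15551) = -32659/113381892/211 - 33859/(-14216 - 15551) = -32659/113381892*1/211 - 33859/(-29767) = -32659/23923579212 - 33859*(-1/29767) = -32659/23923579212 + 33859/29767 = 810027496378655/712133182403604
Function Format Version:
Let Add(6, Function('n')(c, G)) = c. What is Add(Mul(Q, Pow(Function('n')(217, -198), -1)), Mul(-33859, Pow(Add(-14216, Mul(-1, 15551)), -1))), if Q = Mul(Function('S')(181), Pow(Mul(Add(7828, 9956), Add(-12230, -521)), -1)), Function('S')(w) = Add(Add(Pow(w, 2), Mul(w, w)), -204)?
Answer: Rational(810027496378655, 712133182403604) ≈ 1.1375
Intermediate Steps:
Function('S')(w) = Add(-204, Mul(2, Pow(w, 2))) (Function('S')(w) = Add(Add(Pow(w, 2), Pow(w, 2)), -204) = Add(Mul(2, Pow(w, 2)), -204) = Add(-204, Mul(2, Pow(w, 2))))
Function('n')(c, G) = Add(-6, c)
Q = Rational(-32659, 113381892) (Q = Mul(Add(-204, Mul(2, Pow(181, 2))), Pow(Mul(Add(7828, 9956), Add(-12230, -521)), -1)) = Mul(Add(-204, Mul(2, 32761)), Pow(Mul(17784, -12751), -1)) = Mul(Add(-204, 65522), Pow(-226763784, -1)) = Mul(65318, Rational(-1, 226763784)) = Rational(-32659, 113381892) ≈ -0.00028804)
Add(Mul(Q, Pow(Function('n')(217, -198), -1)), Mul(-33859, Pow(Add(-14216, Mul(-1, 15551)), -1))) = Add(Mul(Rational(-32659, 113381892), Pow(Add(-6, 217), -1)), Mul(-33859, Pow(Add(-14216, Mul(-1, 15551)), -1))) = Add(Mul(Rational(-32659, 113381892), Pow(211, -1)), Mul(-33859, Pow(Add(-14216, -15551), -1))) = Add(Mul(Rational(-32659, 113381892), Rational(1, 211)), Mul(-33859, Pow(-29767, -1))) = Add(Rational(-32659, 23923579212), Mul(-33859, Rational(-1, 29767))) = Add(Rational(-32659, 23923579212), Rational(33859, 29767)) = Rational(810027496378655, 712133182403604)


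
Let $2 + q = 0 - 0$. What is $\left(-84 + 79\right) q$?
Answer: $10$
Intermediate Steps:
$q = -2$ ($q = -2 + \left(0 - 0\right) = -2 + \left(0 + 0\right) = -2 + 0 = -2$)
$\left(-84 + 79\right) q = \left(-84 + 79\right) \left(-2\right) = \left(-5\right) \left(-2\right) = 10$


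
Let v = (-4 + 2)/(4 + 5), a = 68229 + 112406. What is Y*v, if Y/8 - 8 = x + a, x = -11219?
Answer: -2710784/9 ≈ -3.0120e+5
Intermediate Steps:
a = 180635
Y = 1355392 (Y = 64 + 8*(-11219 + 180635) = 64 + 8*169416 = 64 + 1355328 = 1355392)
v = -2/9 ≈ -0.22222
Y*v = 1355392*(-2/9) = -2710784/9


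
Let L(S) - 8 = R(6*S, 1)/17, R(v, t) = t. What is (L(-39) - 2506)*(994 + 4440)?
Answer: -230754810/17 ≈ -1.3574e+7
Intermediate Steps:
L(S) = 137/17 (L(S) = 8 + 1/17 = 137/17)
(L(-39) - 2506)*(994 + 4440) = (137/17 - 2506)*(994 + 4440) = -42465/17*5434 = -230754810/17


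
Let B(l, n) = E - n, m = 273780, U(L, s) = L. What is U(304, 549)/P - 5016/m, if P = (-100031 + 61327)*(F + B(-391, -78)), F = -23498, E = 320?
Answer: -1557129781/84991806900 ≈ -0.018321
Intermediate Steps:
B(l, n) = 320 - n
P = 894062400 (P = (-100031 + 61327)*(-23498 + (320 - 1*(-78))) = -38704*(-23498 + (320 + 78)) = -38704*(-23498 + 398) = -38704*(-23100) = 894062400)
U(304, 549)/P - 5016/m = 304/894062400 - 5016/273780 = 304*(1/894062400) - 5016*1/273780 = 19/55878900 - 418/22815 = -1557129781/84991806900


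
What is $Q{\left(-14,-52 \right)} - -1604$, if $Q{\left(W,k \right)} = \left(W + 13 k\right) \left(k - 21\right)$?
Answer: $51974$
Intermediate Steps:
$Q{\left(W,k \right)} = \left(-21 + k\right) \left(W + 13 k\right)$ ($Q{\left(W,k \right)} = \left(W + 13 k\right) \left(-21 + k\right) = \left(-21 + k\right) \left(W + 13 k\right)$)
$Q{\left(-14,-52 \right)} - -1604 = \left(\left(-273\right) \left(-52\right) - -294 + 13 \left(-52\right)^{2} - -728\right) - -1604 = \left(14196 + 294 + 13 \cdot 2704 + 728\right) + 1604 = \left(14196 + 294 + 35152 + 728\right) + 1604 = 50370 + 1604 = 51974$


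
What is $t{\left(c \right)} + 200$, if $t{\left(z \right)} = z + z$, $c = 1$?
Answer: $202$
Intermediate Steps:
$t{\left(z \right)} = 2 z$
$t{\left(c \right)} + 200 = 2 \cdot 1 + 200 = 2 + 200 = 202$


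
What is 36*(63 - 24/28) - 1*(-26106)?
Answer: 198402/7 ≈ 28343.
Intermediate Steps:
36*(63 - 24/28) - 1*(-26106) = 36*(63 - 24*1/28) + 26106 = 36*(63 - 6/7) + 26106 = 36*(435/7) + 26106 = 15660/7 + 26106 = 198402/7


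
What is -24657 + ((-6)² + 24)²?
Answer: -21057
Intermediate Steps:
-24657 + ((-6)² + 24)² = -24657 + (36 + 24)² = -24657 + 60² = -24657 + 3600 = -21057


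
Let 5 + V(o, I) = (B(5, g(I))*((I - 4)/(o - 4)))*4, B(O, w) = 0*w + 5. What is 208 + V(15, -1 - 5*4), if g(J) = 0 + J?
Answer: 1733/11 ≈ 157.55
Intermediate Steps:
g(J) = J
B(O, w) = 5 (B(O, w) = 0 + 5 = 5)
V(o, I) = -5 + 20*(-4 + I)/(-4 + o) (V(o, I) = -5 + (5*((I - 4)/(o - 4)))*4 = -5 + (5*((-4 + I)/(-4 + o)))*4 = -5 + (5*(-4 + I)/(-4 + o))*4 = -5 + 20*(-4 + I)/(-4 + o))
208 + V(15, -1 - 5*4) = 208 + 5*(-12 - 1*15 + 4*(-1 - 5*4))/(-4 + 15) = 208 + 5*(-12 - 15 + 4*(-1 - 20))/11 = 208 + 5*(1/11)*(-12 - 15 + 4*(-21)) = 208 + 5*(1/11)*(-12 - 15 - 84) = 208 + 5*(1/11)*(-111) = 208 - 555/11 = 1733/11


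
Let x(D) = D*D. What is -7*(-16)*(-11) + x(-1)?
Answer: -1231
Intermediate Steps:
x(D) = D²
-7*(-16)*(-11) + x(-1) = -7*(-16)*(-11) + (-1)² = 112*(-11) + 1 = -1232 + 1 = -1231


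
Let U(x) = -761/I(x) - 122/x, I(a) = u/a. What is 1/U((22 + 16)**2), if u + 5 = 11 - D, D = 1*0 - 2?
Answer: -361/49587171 ≈ -7.2801e-6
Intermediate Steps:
D = -2 (D = 0 - 2 = -2)
u = 8 (u = -5 + (11 - 1*(-2)) = -5 + (11 + 2) = -5 + 13 = 8)
I(a) = 8/a
U(x) = -122/x - 761*x/8 (U(x) = -761*x/8 - 122/x = -122/x - 761*x/8)
1/U((22 + 16)**2) = 1/(-122/(22 + 16)**2 - 761*(22 + 16)**2/8) = 1/(-122/(38**2) - 761/8*38**2) = 1/(-122/1444 - 761/8*1444) = 1/(-122*1/1444 - 274721/2) = 1/(-61/722 - 274721/2) = 1/(-49587171/361) = -361/49587171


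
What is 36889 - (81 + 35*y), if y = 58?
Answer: 34778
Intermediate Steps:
36889 - (81 + 35*y) = 36889 - (81 + 35*58) = 36889 - (81 + 2030) = 36889 - 1*2111 = 36889 - 2111 = 34778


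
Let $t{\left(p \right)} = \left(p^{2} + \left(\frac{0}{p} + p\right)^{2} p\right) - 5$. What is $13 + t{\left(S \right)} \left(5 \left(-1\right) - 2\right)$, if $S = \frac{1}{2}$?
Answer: $\frac{363}{8} \approx 45.375$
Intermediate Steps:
$S = \frac{1}{2} \approx 0.5$
$t{\left(p \right)} = -5 + p^{2} + p^{3}$ ($t{\left(p \right)} = \left(p^{2} + \left(0 + p\right)^{2} p\right) - 5 = \left(p^{2} + p^{2} p\right) - 5 = \left(p^{2} + p^{3}\right) - 5 = -5 + p^{2} + p^{3}$)
$13 + t{\left(S \right)} \left(5 \left(-1\right) - 2\right) = 13 + \left(-5 + \left(\frac{1}{2}\right)^{2} + \left(\frac{1}{2}\right)^{3}\right) \left(5 \left(-1\right) - 2\right) = 13 + \left(-5 + \frac{1}{4} + \frac{1}{8}\right) \left(-5 - 2\right) = 13 - - \frac{259}{8} = 13 + \frac{259}{8} = \frac{363}{8}$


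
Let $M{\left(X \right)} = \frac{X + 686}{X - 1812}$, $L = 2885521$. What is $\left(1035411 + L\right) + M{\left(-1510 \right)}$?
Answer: $\frac{6512668464}{1661} \approx 3.9209 \cdot 10^{6}$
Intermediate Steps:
$M{\left(X \right)} = \frac{686 + X}{-1812 + X}$
$\left(1035411 + L\right) + M{\left(-1510 \right)} = \left(1035411 + 2885521\right) + \frac{686 - 1510}{-1812 - 1510} = 3920932 + \frac{1}{-3322} \left(-824\right) = 3920932 - - \frac{412}{1661} = 3920932 + \frac{412}{1661} = \frac{6512668464}{1661}$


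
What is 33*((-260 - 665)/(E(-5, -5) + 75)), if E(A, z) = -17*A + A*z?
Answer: -165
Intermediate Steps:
33*((-260 - 665)/(E(-5, -5) + 75)) = 33*((-260 - 665)/(-5*(-17 - 5) + 75)) = 33*(-925/(-5*(-22) + 75)) = 33*(-925/(110 + 75)) = 33*(-925/185) = 33*(-925*1/185) = 33*(-5) = -165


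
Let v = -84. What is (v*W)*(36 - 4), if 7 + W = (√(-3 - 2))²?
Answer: 32256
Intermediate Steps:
W = -12 (W = -7 + (√(-3 - 2))² = -7 + (√(-5))² = -7 + (I*√5)² = -7 - 5 = -12)
(v*W)*(36 - 4) = (-84*(-12))*(36 - 4) = 1008*32 = 32256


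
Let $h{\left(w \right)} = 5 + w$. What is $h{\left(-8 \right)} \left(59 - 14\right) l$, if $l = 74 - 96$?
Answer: $2970$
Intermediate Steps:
$l = -22$ ($l = 74 - 96 = -22$)
$h{\left(-8 \right)} \left(59 - 14\right) l = \left(5 - 8\right) \left(59 - 14\right) \left(-22\right) = - 3 \left(59 - 14\right) \left(-22\right) = \left(-3\right) 45 \left(-22\right) = \left(-135\right) \left(-22\right) = 2970$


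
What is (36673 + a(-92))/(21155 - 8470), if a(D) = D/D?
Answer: 36674/12685 ≈ 2.8911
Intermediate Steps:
a(D) = 1
(36673 + a(-92))/(21155 - 8470) = (36673 + 1)/(21155 - 8470) = 36674/12685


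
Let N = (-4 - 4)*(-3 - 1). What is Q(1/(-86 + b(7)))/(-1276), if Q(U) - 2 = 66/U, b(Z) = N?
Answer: 1781/638 ≈ 2.7915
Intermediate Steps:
N = 32 (N = -8*(-4) = 32)
b(Z) = 32
Q(U) = 2 + 66/U
Q(1/(-86 + b(7)))/(-1276) = (2 + 66/(1/(-86 + 32)))/(-1276) = (2 + 66/(1/(-54)))*(-1/1276) = (2 + 66/(-1/54))*(-1/1276) = (2 + 66*(-54))*(-1/1276) = (2 - 3564)*(-1/1276) = -3562*(-1/1276) = 1781/638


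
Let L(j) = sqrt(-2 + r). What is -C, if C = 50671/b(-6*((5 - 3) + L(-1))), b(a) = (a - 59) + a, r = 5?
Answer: 4205693/6457 - 608052*sqrt(3)/6457 ≈ 488.23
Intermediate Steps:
L(j) = sqrt(3) (L(j) = sqrt(-2 + 5) = sqrt(3))
b(a) = -59 + 2*a (b(a) = (-59 + a) + a = -59 + 2*a)
C = 50671/(-83 - 12*sqrt(3)) (C = 50671/(-59 + 2*(-6*((5 - 3) + sqrt(3)))) = 50671/(-59 + 2*(-6*(2 + sqrt(3)))) = 50671/(-59 + 2*(-12 - 6*sqrt(3))) = 50671/(-59 + (-24 - 12*sqrt(3))) = 50671/(-83 - 12*sqrt(3)) ≈ -488.23)
-C = -(-4205693/6457 + 608052*sqrt(3)/6457) = 4205693/6457 - 608052*sqrt(3)/6457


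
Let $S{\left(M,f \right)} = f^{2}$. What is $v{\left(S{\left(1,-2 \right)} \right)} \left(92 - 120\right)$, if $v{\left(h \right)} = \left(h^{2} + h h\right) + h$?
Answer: $-1008$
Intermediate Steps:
$v{\left(h \right)} = h + 2 h^{2}$ ($v{\left(h \right)} = \left(h^{2} + h^{2}\right) + h = 2 h^{2} + h = h + 2 h^{2}$)
$v{\left(S{\left(1,-2 \right)} \right)} \left(92 - 120\right) = \left(-2\right)^{2} \left(1 + 2 \left(-2\right)^{2}\right) \left(92 - 120\right) = 4 \left(1 + 2 \cdot 4\right) \left(-28\right) = 4 \left(1 + 8\right) \left(-28\right) = 4 \cdot 9 \left(-28\right) = 36 \left(-28\right) = -1008$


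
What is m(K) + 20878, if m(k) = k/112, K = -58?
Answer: 1169139/56 ≈ 20877.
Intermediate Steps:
m(k) = k/112 (m(k) = k*(1/112) = k/112)
m(K) + 20878 = (1/112)*(-58) + 20878 = -29/56 + 20878 = 1169139/56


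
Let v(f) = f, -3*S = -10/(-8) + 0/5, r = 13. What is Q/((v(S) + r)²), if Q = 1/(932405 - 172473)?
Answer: 36/4331802383 ≈ 8.3106e-9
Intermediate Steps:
Q = 1/759932 ≈ 1.3159e-6
S = -5/12 (S = -(-10/(-8) + 0/5)/3 = -(-10*(-⅛) + 0*(⅕))/3 = -(5/4 + 0)/3 = -⅓*5/4 = -5/12 ≈ -0.41667)
Q/((v(S) + r)²) = 1/(759932*((-5/12 + 13)²)) = 1/(759932*((151/12)²)) = 1/(759932*(22801/144)) = (1/759932)*(144/22801) = 36/4331802383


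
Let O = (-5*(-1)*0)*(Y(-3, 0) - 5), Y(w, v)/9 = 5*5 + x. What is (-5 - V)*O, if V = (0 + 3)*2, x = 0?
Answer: 0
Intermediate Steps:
V = 6 (V = 3*2 = 6)
Y(w, v) = 225 (Y(w, v) = 9*(5*5 + 0) = 9*(25 + 0) = 9*25 = 225)
O = 0 (O = (-5*(-1)*0)*(225 - 5) = (5*0)*220 = 0*220 = 0)
(-5 - V)*O = (-5 - 1*6)*0 = (-5 - 6)*0 = -11*0 = 0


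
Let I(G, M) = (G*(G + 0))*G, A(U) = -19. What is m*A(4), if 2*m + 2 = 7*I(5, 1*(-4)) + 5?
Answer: -8341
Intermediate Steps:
I(G, M) = G³ (I(G, M) = (G*G)*G = G²*G = G³)
m = 439 (m = -1 + (7*5³ + 5)/2 = -1 + (7*125 + 5)/2 = -1 + (875 + 5)/2 = -1 + (½)*880 = -1 + 440 = 439)
m*A(4) = 439*(-19) = -8341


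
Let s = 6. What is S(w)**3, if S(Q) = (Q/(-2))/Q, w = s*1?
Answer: -1/8 ≈ -0.12500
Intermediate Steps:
w = 6 (w = 6*1 = 6)
S(Q) = -1/2 (S(Q) = (Q*(-1/2))/Q = (-Q/2)/Q = -1/2)
S(w)**3 = (-1/2)**3 = -1/8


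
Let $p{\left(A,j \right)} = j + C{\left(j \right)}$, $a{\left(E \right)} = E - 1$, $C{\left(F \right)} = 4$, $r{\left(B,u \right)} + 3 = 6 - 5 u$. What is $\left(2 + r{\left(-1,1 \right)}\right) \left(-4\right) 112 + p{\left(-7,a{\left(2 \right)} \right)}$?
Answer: $5$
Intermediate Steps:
$r{\left(B,u \right)} = 3 - 5 u$ ($r{\left(B,u \right)} = -3 - \left(-6 + 5 u\right) = 3 - 5 u$)
$a{\left(E \right)} = -1 + E$
$p{\left(A,j \right)} = 4 + j$ ($p{\left(A,j \right)} = j + 4 = 4 + j$)
$\left(2 + r{\left(-1,1 \right)}\right) \left(-4\right) 112 + p{\left(-7,a{\left(2 \right)} \right)} = \left(2 + \left(3 - 5\right)\right) \left(-4\right) 112 + \left(4 + \left(-1 + 2\right)\right) = \left(2 + \left(3 - 5\right)\right) \left(-4\right) 112 + \left(4 + 1\right) = \left(2 - 2\right) \left(-4\right) 112 + 5 = 0 \left(-4\right) 112 + 5 = 0 \cdot 112 + 5 = 0 + 5 = 5$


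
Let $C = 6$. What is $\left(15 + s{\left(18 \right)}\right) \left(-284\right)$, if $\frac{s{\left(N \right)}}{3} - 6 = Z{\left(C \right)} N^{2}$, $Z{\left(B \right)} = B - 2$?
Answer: $-1113564$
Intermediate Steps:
$Z{\left(B \right)} = -2 + B$ ($Z{\left(B \right)} = B - 2 = -2 + B$)
$s{\left(N \right)} = 18 + 12 N^{2}$ ($s{\left(N \right)} = 18 + 3 \left(-2 + 6\right) N^{2} = 18 + 3 \cdot 4 N^{2} = 18 + 12 N^{2}$)
$\left(15 + s{\left(18 \right)}\right) \left(-284\right) = \left(15 + \left(18 + 12 \cdot 18^{2}\right)\right) \left(-284\right) = \left(15 + \left(18 + 12 \cdot 324\right)\right) \left(-284\right) = \left(15 + \left(18 + 3888\right)\right) \left(-284\right) = \left(15 + 3906\right) \left(-284\right) = 3921 \left(-284\right) = -1113564$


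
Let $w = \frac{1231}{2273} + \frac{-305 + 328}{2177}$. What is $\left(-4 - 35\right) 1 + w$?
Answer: $- \frac{190252353}{4948321} \approx -38.448$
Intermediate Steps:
$w = \frac{2732166}{4948321}$ ($w = 1231 \cdot \frac{1}{2273} + 23 \cdot \frac{1}{2177} = \frac{1231}{2273} + \frac{23}{2177} = \frac{2732166}{4948321} \approx 0.55214$)
$\left(-4 - 35\right) 1 + w = \left(-4 - 35\right) 1 + \frac{2732166}{4948321} = \left(-39\right) 1 + \frac{2732166}{4948321} = -39 + \frac{2732166}{4948321} = - \frac{190252353}{4948321}$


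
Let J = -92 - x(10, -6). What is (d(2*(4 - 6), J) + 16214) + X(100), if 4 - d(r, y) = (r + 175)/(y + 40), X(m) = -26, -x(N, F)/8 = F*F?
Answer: 3821141/236 ≈ 16191.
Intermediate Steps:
x(N, F) = -8*F² (x(N, F) = -8*F*F = -8*F²)
J = 196 (J = -92 - (-8)*(-6)² = -92 - (-8)*36 = -92 - 1*(-288) = -92 + 288 = 196)
d(r, y) = 4 - (175 + r)/(40 + y) (d(r, y) = 4 - (r + 175)/(y + 40) = 4 - (175 + r)/(40 + y))
(d(2*(4 - 6), J) + 16214) + X(100) = ((-15 - 2*(4 - 6) + 4*196)/(40 + 196) + 16214) - 26 = ((-15 - 2*(-2) + 784)/236 + 16214) - 26 = ((-15 - 1*(-4) + 784)/236 + 16214) - 26 = ((-15 + 4 + 784)/236 + 16214) - 26 = ((1/236)*773 + 16214) - 26 = (773/236 + 16214) - 26 = 3827277/236 - 26 = 3821141/236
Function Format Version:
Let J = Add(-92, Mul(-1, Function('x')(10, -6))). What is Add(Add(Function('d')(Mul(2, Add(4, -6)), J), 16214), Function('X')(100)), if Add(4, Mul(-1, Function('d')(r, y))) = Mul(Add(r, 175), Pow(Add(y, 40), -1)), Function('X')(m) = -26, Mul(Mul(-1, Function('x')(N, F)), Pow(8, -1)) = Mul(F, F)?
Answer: Rational(3821141, 236) ≈ 16191.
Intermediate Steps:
Function('x')(N, F) = Mul(-8, Pow(F, 2)) (Function('x')(N, F) = Mul(-8, Mul(F, F)) = Mul(-8, Pow(F, 2)))
J = 196 (J = Add(-92, Mul(-1, Mul(-8, Pow(-6, 2)))) = Add(-92, Mul(-1, Mul(-8, 36))) = Add(-92, Mul(-1, -288)) = Add(-92, 288) = 196)
Function('d')(r, y) = Add(4, Mul(-1, Pow(Add(40, y), -1), Add(175, r))) (Function('d')(r, y) = Add(4, Mul(-1, Mul(Add(r, 175), Pow(Add(y, 40), -1)))) = Add(4, Mul(-1, Mul(Add(175, r), Pow(Add(40, y), -1)))) = Add(4, Mul(-1, Mul(Pow(Add(40, y), -1), Add(175, r)))) = Add(4, Mul(-1, Pow(Add(40, y), -1), Add(175, r))))
Add(Add(Function('d')(Mul(2, Add(4, -6)), J), 16214), Function('X')(100)) = Add(Add(Mul(Pow(Add(40, 196), -1), Add(-15, Mul(-1, Mul(2, Add(4, -6))), Mul(4, 196))), 16214), -26) = Add(Add(Mul(Pow(236, -1), Add(-15, Mul(-1, Mul(2, -2)), 784)), 16214), -26) = Add(Add(Mul(Rational(1, 236), Add(-15, Mul(-1, -4), 784)), 16214), -26) = Add(Add(Mul(Rational(1, 236), Add(-15, 4, 784)), 16214), -26) = Add(Add(Mul(Rational(1, 236), 773), 16214), -26) = Add(Add(Rational(773, 236), 16214), -26) = Add(Rational(3827277, 236), -26) = Rational(3821141, 236)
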